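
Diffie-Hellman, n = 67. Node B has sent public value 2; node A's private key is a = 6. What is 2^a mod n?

64

Shared key K = 2^6 mod 67.
2^1 ≡ 2 (mod 67)
2^2 = (2^1)^2 ≡ 2^2 = 4 ≡ 4 (mod 67)
2^4 = (2^2)^2 ≡ 4^2 = 16 ≡ 16 (mod 67)
2^6 = 2^4 · 2^2 ≡ 16 · 4 ≡ 64 (mod 67).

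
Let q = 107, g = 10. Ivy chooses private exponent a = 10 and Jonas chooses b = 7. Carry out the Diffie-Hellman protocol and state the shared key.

48

Jonas sends B = g^b mod q = 10^7 mod 107.
10^1 ≡ 10 (mod 107)
10^2 = (10^1)^2 ≡ 10^2 = 100 ≡ 100 (mod 107)
10^4 = (10^2)^2 ≡ 100^2 = 10000 ≡ 49 (mod 107)
10^7 = 10^4 · 10^2 · 10^1 ≡ 49 · 100 · 10 ≡ 101 (mod 107).
So B = 101. Ivy then computes K = B^a mod q = 101^10 mod 107.
101^1 ≡ 101 (mod 107)
101^2 = (101^1)^2 ≡ 101^2 = 10201 ≡ 36 (mod 107)
101^4 = (101^2)^2 ≡ 36^2 = 1296 ≡ 12 (mod 107)
101^8 = (101^4)^2 ≡ 12^2 = 144 ≡ 37 (mod 107)
101^10 = 101^8 · 101^2 ≡ 37 · 36 ≡ 48 (mod 107).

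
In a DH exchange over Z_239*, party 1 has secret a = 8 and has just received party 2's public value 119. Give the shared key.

Shared key K = 119^8 mod 239.
119^1 ≡ 119 (mod 239)
119^2 = (119^1)^2 ≡ 119^2 = 14161 ≡ 60 (mod 239)
119^4 = (119^2)^2 ≡ 60^2 = 3600 ≡ 15 (mod 239)
119^8 = (119^4)^2 ≡ 15^2 = 225 ≡ 225 (mod 239)

225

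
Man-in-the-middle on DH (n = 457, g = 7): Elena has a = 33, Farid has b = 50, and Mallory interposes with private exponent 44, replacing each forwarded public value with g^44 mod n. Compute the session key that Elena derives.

218

Elena receives Mallory's public value M = 7^44 mod 457 instead of the honest one.
7^1 ≡ 7 (mod 457)
7^2 = (7^1)^2 ≡ 7^2 = 49 ≡ 49 (mod 457)
7^4 = (7^2)^2 ≡ 49^2 = 2401 ≡ 116 (mod 457)
7^8 = (7^4)^2 ≡ 116^2 = 13456 ≡ 203 (mod 457)
7^16 = (7^8)^2 ≡ 203^2 = 41209 ≡ 79 (mod 457)
7^32 = (7^16)^2 ≡ 79^2 = 6241 ≡ 300 (mod 457)
7^44 = 7^32 · 7^8 · 7^4 ≡ 300 · 203 · 116 ≡ 94 (mod 457).
So M = 94. Elena computes K = M^33 mod 457.
94^1 ≡ 94 (mod 457)
94^2 = (94^1)^2 ≡ 94^2 = 8836 ≡ 153 (mod 457)
94^4 = (94^2)^2 ≡ 153^2 = 23409 ≡ 102 (mod 457)
94^8 = (94^4)^2 ≡ 102^2 = 10404 ≡ 350 (mod 457)
94^16 = (94^8)^2 ≡ 350^2 = 122500 ≡ 24 (mod 457)
94^32 = (94^16)^2 ≡ 24^2 = 576 ≡ 119 (mod 457)
94^33 = 94^32 · 94^1 ≡ 119 · 94 ≡ 218 (mod 457).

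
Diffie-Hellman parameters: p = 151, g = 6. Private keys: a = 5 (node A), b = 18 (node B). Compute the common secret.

Node B sends B = g^b mod p = 6^18 mod 151.
6^1 ≡ 6 (mod 151)
6^2 = (6^1)^2 ≡ 6^2 = 36 ≡ 36 (mod 151)
6^4 = (6^2)^2 ≡ 36^2 = 1296 ≡ 88 (mod 151)
6^8 = (6^4)^2 ≡ 88^2 = 7744 ≡ 43 (mod 151)
6^16 = (6^8)^2 ≡ 43^2 = 1849 ≡ 37 (mod 151)
6^18 = 6^16 · 6^2 ≡ 37 · 36 ≡ 124 (mod 151).
So B = 124. Node A then computes K = B^a mod p = 124^5 mod 151.
124^1 ≡ 124 (mod 151)
124^2 = (124^1)^2 ≡ 124^2 = 15376 ≡ 125 (mod 151)
124^4 = (124^2)^2 ≡ 125^2 = 15625 ≡ 72 (mod 151)
124^5 = 124^4 · 124^1 ≡ 72 · 124 ≡ 19 (mod 151).

19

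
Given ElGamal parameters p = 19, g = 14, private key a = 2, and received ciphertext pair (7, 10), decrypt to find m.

Shared mask s = c₁^a mod p = 7^2 mod 19.
7^1 ≡ 7 (mod 19)
7^2 = (7^1)^2 ≡ 7^2 = 49 ≡ 11 (mod 19)
So s = 11; s⁻¹ ≡ 7 (mod 19).
m = c₂ · s⁻¹ mod 19 = 10 · 7 mod 19 = 13.

13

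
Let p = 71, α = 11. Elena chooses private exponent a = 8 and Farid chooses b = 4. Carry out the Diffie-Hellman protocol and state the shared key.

4

Elena sends A = α^a mod p = 11^8 mod 71.
11^1 ≡ 11 (mod 71)
11^2 = (11^1)^2 ≡ 11^2 = 121 ≡ 50 (mod 71)
11^4 = (11^2)^2 ≡ 50^2 = 2500 ≡ 15 (mod 71)
11^8 = (11^4)^2 ≡ 15^2 = 225 ≡ 12 (mod 71)
So A = 12. Farid then computes K = A^b mod p = 12^4 mod 71.
12^1 ≡ 12 (mod 71)
12^2 = (12^1)^2 ≡ 12^2 = 144 ≡ 2 (mod 71)
12^4 = (12^2)^2 ≡ 2^2 = 4 ≡ 4 (mod 71)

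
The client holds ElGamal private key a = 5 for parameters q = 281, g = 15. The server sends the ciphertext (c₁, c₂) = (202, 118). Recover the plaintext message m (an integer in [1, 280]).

Shared mask s = c₁^a mod q = 202^5 mod 281.
202^1 ≡ 202 (mod 281)
202^2 = (202^1)^2 ≡ 202^2 = 40804 ≡ 59 (mod 281)
202^4 = (202^2)^2 ≡ 59^2 = 3481 ≡ 109 (mod 281)
202^5 = 202^4 · 202^1 ≡ 109 · 202 ≡ 100 (mod 281).
So s = 100; s⁻¹ ≡ 222 (mod 281).
m = c₂ · s⁻¹ mod 281 = 118 · 222 mod 281 = 63.

63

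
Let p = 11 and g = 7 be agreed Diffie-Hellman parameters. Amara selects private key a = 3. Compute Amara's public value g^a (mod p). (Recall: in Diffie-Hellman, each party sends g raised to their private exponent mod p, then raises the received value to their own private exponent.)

Public value = 7^3 (mod 11).
7^1 ≡ 7 (mod 11)
7^2 = (7^1)^2 ≡ 7^2 = 49 ≡ 5 (mod 11)
7^3 = 7^2 · 7^1 ≡ 5 · 7 ≡ 2 (mod 11).

2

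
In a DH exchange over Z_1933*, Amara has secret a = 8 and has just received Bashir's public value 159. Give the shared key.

Shared key K = 159^8 mod 1933.
159^1 ≡ 159 (mod 1933)
159^2 = (159^1)^2 ≡ 159^2 = 25281 ≡ 152 (mod 1933)
159^4 = (159^2)^2 ≡ 152^2 = 23104 ≡ 1841 (mod 1933)
159^8 = (159^4)^2 ≡ 1841^2 = 3389281 ≡ 732 (mod 1933)

732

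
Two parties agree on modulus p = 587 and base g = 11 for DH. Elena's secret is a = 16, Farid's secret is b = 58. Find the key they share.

552

Farid sends B = g^b mod p = 11^58 mod 587.
11^1 ≡ 11 (mod 587)
11^2 = (11^1)^2 ≡ 11^2 = 121 ≡ 121 (mod 587)
11^4 = (11^2)^2 ≡ 121^2 = 14641 ≡ 553 (mod 587)
11^8 = (11^4)^2 ≡ 553^2 = 305809 ≡ 569 (mod 587)
11^16 = (11^8)^2 ≡ 569^2 = 323761 ≡ 324 (mod 587)
11^32 = (11^16)^2 ≡ 324^2 = 104976 ≡ 490 (mod 587)
11^58 = 11^32 · 11^16 · 11^8 · 11^2 ≡ 490 · 324 · 569 · 121 ≡ 114 (mod 587).
So B = 114. Elena then computes K = B^a mod p = 114^16 mod 587.
114^1 ≡ 114 (mod 587)
114^2 = (114^1)^2 ≡ 114^2 = 12996 ≡ 82 (mod 587)
114^4 = (114^2)^2 ≡ 82^2 = 6724 ≡ 267 (mod 587)
114^8 = (114^4)^2 ≡ 267^2 = 71289 ≡ 262 (mod 587)
114^16 = (114^8)^2 ≡ 262^2 = 68644 ≡ 552 (mod 587)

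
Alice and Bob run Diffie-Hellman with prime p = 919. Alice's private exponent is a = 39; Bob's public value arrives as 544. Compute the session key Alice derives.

434

Shared key K = 544^39 mod 919.
544^1 ≡ 544 (mod 919)
544^2 = (544^1)^2 ≡ 544^2 = 295936 ≡ 18 (mod 919)
544^4 = (544^2)^2 ≡ 18^2 = 324 ≡ 324 (mod 919)
544^8 = (544^4)^2 ≡ 324^2 = 104976 ≡ 210 (mod 919)
544^16 = (544^8)^2 ≡ 210^2 = 44100 ≡ 907 (mod 919)
544^32 = (544^16)^2 ≡ 907^2 = 822649 ≡ 144 (mod 919)
544^39 = 544^32 · 544^4 · 544^2 · 544^1 ≡ 144 · 324 · 18 · 544 ≡ 434 (mod 919).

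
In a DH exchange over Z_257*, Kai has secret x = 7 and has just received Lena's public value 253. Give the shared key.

64

Shared key K = 253^7 mod 257.
253^1 ≡ 253 (mod 257)
253^2 = (253^1)^2 ≡ 253^2 = 64009 ≡ 16 (mod 257)
253^4 = (253^2)^2 ≡ 16^2 = 256 ≡ 256 (mod 257)
253^7 = 253^4 · 253^2 · 253^1 ≡ 256 · 16 · 253 ≡ 64 (mod 257).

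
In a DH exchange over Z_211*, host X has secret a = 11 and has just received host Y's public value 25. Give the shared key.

113

Shared key K = 25^11 mod 211.
25^1 ≡ 25 (mod 211)
25^2 = (25^1)^2 ≡ 25^2 = 625 ≡ 203 (mod 211)
25^4 = (25^2)^2 ≡ 203^2 = 41209 ≡ 64 (mod 211)
25^8 = (25^4)^2 ≡ 64^2 = 4096 ≡ 87 (mod 211)
25^11 = 25^8 · 25^2 · 25^1 ≡ 87 · 203 · 25 ≡ 113 (mod 211).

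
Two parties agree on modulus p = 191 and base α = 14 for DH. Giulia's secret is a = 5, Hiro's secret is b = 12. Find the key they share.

121

Hiro sends B = α^b mod p = 14^12 mod 191.
14^1 ≡ 14 (mod 191)
14^2 = (14^1)^2 ≡ 14^2 = 196 ≡ 5 (mod 191)
14^4 = (14^2)^2 ≡ 5^2 = 25 ≡ 25 (mod 191)
14^8 = (14^4)^2 ≡ 25^2 = 625 ≡ 52 (mod 191)
14^12 = 14^8 · 14^4 ≡ 52 · 25 ≡ 154 (mod 191).
So B = 154. Giulia then computes K = B^a mod p = 154^5 mod 191.
154^1 ≡ 154 (mod 191)
154^2 = (154^1)^2 ≡ 154^2 = 23716 ≡ 32 (mod 191)
154^4 = (154^2)^2 ≡ 32^2 = 1024 ≡ 69 (mod 191)
154^5 = 154^4 · 154^1 ≡ 69 · 154 ≡ 121 (mod 191).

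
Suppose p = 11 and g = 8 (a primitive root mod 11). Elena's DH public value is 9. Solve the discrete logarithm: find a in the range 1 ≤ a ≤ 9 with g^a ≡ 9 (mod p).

Try successive powers of 8 modulo 11:
8^1 ≡ 8
8^2 ≡ 9
Found: a = 2.

2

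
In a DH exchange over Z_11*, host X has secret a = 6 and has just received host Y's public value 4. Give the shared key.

Shared key K = 4^6 mod 11.
4^1 ≡ 4 (mod 11)
4^2 = (4^1)^2 ≡ 4^2 = 16 ≡ 5 (mod 11)
4^4 = (4^2)^2 ≡ 5^2 = 25 ≡ 3 (mod 11)
4^6 = 4^4 · 4^2 ≡ 3 · 5 ≡ 4 (mod 11).

4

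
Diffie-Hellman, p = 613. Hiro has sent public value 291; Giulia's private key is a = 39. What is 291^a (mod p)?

201

Shared key K = 291^39 mod 613.
291^1 ≡ 291 (mod 613)
291^2 = (291^1)^2 ≡ 291^2 = 84681 ≡ 87 (mod 613)
291^4 = (291^2)^2 ≡ 87^2 = 7569 ≡ 213 (mod 613)
291^8 = (291^4)^2 ≡ 213^2 = 45369 ≡ 7 (mod 613)
291^16 = (291^8)^2 ≡ 7^2 = 49 ≡ 49 (mod 613)
291^32 = (291^16)^2 ≡ 49^2 = 2401 ≡ 562 (mod 613)
291^39 = 291^32 · 291^4 · 291^2 · 291^1 ≡ 562 · 213 · 87 · 291 ≡ 201 (mod 613).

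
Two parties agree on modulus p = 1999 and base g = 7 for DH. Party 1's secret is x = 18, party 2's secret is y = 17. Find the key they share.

275

Party 2 sends B = g^y mod p = 7^17 mod 1999.
7^1 ≡ 7 (mod 1999)
7^2 = (7^1)^2 ≡ 7^2 = 49 ≡ 49 (mod 1999)
7^4 = (7^2)^2 ≡ 49^2 = 2401 ≡ 402 (mod 1999)
7^8 = (7^4)^2 ≡ 402^2 = 161604 ≡ 1684 (mod 1999)
7^16 = (7^8)^2 ≡ 1684^2 = 2835856 ≡ 1274 (mod 1999)
7^17 = 7^16 · 7^1 ≡ 1274 · 7 ≡ 922 (mod 1999).
So B = 922. Party 1 then computes K = B^x mod p = 922^18 mod 1999.
922^1 ≡ 922 (mod 1999)
922^2 = (922^1)^2 ≡ 922^2 = 850084 ≡ 509 (mod 1999)
922^4 = (922^2)^2 ≡ 509^2 = 259081 ≡ 1210 (mod 1999)
922^8 = (922^4)^2 ≡ 1210^2 = 1464100 ≡ 832 (mod 1999)
922^16 = (922^8)^2 ≡ 832^2 = 692224 ≡ 570 (mod 1999)
922^18 = 922^16 · 922^2 ≡ 570 · 509 ≡ 275 (mod 1999).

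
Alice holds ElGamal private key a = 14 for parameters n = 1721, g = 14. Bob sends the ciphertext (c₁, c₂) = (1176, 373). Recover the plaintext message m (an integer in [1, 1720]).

Shared mask s = c₁^a mod n = 1176^14 mod 1721.
1176^1 ≡ 1176 (mod 1721)
1176^2 = (1176^1)^2 ≡ 1176^2 = 1382976 ≡ 1013 (mod 1721)
1176^4 = (1176^2)^2 ≡ 1013^2 = 1026169 ≡ 453 (mod 1721)
1176^8 = (1176^4)^2 ≡ 453^2 = 205209 ≡ 410 (mod 1721)
1176^14 = 1176^8 · 1176^4 · 1176^2 ≡ 410 · 453 · 1013 ≡ 1328 (mod 1721).
So s = 1328; s⁻¹ ≡ 797 (mod 1721).
m = c₂ · s⁻¹ mod 1721 = 373 · 797 mod 1721 = 1269.

1269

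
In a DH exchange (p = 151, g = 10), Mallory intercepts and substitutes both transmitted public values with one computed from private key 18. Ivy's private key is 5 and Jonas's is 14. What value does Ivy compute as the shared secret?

Ivy receives Mallory's public value M = 10^18 mod 151 instead of the honest one.
10^1 ≡ 10 (mod 151)
10^2 = (10^1)^2 ≡ 10^2 = 100 ≡ 100 (mod 151)
10^4 = (10^2)^2 ≡ 100^2 = 10000 ≡ 34 (mod 151)
10^8 = (10^4)^2 ≡ 34^2 = 1156 ≡ 99 (mod 151)
10^16 = (10^8)^2 ≡ 99^2 = 9801 ≡ 137 (mod 151)
10^18 = 10^16 · 10^2 ≡ 137 · 100 ≡ 110 (mod 151).
So M = 110. Ivy computes K = M^5 mod 151.
110^1 ≡ 110 (mod 151)
110^2 = (110^1)^2 ≡ 110^2 = 12100 ≡ 20 (mod 151)
110^4 = (110^2)^2 ≡ 20^2 = 400 ≡ 98 (mod 151)
110^5 = 110^4 · 110^1 ≡ 98 · 110 ≡ 59 (mod 151).

59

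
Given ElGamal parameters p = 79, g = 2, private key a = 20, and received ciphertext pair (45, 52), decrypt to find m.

36

Shared mask s = c₁^a mod p = 45^20 mod 79.
45^1 ≡ 45 (mod 79)
45^2 = (45^1)^2 ≡ 45^2 = 2025 ≡ 50 (mod 79)
45^4 = (45^2)^2 ≡ 50^2 = 2500 ≡ 51 (mod 79)
45^8 = (45^4)^2 ≡ 51^2 = 2601 ≡ 73 (mod 79)
45^16 = (45^8)^2 ≡ 73^2 = 5329 ≡ 36 (mod 79)
45^20 = 45^16 · 45^4 ≡ 36 · 51 ≡ 19 (mod 79).
So s = 19; s⁻¹ ≡ 25 (mod 79).
m = c₂ · s⁻¹ mod 79 = 52 · 25 mod 79 = 36.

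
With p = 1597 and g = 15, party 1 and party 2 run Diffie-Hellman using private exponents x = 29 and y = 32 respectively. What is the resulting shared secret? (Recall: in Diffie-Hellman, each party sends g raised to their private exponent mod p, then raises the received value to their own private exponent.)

1126

Party 2 sends B = g^y mod p = 15^32 mod 1597.
15^1 ≡ 15 (mod 1597)
15^2 = (15^1)^2 ≡ 15^2 = 225 ≡ 225 (mod 1597)
15^4 = (15^2)^2 ≡ 225^2 = 50625 ≡ 1118 (mod 1597)
15^8 = (15^4)^2 ≡ 1118^2 = 1249924 ≡ 1070 (mod 1597)
15^16 = (15^8)^2 ≡ 1070^2 = 1144900 ≡ 1448 (mod 1597)
15^32 = (15^16)^2 ≡ 1448^2 = 2096704 ≡ 1440 (mod 1597)
So B = 1440. Party 1 then computes K = B^x mod p = 1440^29 mod 1597.
1440^1 ≡ 1440 (mod 1597)
1440^2 = (1440^1)^2 ≡ 1440^2 = 2073600 ≡ 694 (mod 1597)
1440^4 = (1440^2)^2 ≡ 694^2 = 481636 ≡ 939 (mod 1597)
1440^8 = (1440^4)^2 ≡ 939^2 = 881721 ≡ 177 (mod 1597)
1440^16 = (1440^8)^2 ≡ 177^2 = 31329 ≡ 986 (mod 1597)
1440^29 = 1440^16 · 1440^8 · 1440^4 · 1440^1 ≡ 986 · 177 · 939 · 1440 ≡ 1126 (mod 1597).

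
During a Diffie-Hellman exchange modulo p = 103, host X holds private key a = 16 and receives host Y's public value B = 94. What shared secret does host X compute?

23

Shared key K = 94^16 mod 103.
94^1 ≡ 94 (mod 103)
94^2 = (94^1)^2 ≡ 94^2 = 8836 ≡ 81 (mod 103)
94^4 = (94^2)^2 ≡ 81^2 = 6561 ≡ 72 (mod 103)
94^8 = (94^4)^2 ≡ 72^2 = 5184 ≡ 34 (mod 103)
94^16 = (94^8)^2 ≡ 34^2 = 1156 ≡ 23 (mod 103)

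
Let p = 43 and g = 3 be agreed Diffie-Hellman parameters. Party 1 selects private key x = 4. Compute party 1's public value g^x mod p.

38

Public value = 3^4 mod 43.
3^1 ≡ 3 (mod 43)
3^2 = (3^1)^2 ≡ 3^2 = 9 ≡ 9 (mod 43)
3^4 = (3^2)^2 ≡ 9^2 = 81 ≡ 38 (mod 43)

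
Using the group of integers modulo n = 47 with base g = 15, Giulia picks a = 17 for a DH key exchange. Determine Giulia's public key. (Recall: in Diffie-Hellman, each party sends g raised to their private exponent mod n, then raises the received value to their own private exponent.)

Public value = 15^17 mod 47.
15^1 ≡ 15 (mod 47)
15^2 = (15^1)^2 ≡ 15^2 = 225 ≡ 37 (mod 47)
15^4 = (15^2)^2 ≡ 37^2 = 1369 ≡ 6 (mod 47)
15^8 = (15^4)^2 ≡ 6^2 = 36 ≡ 36 (mod 47)
15^16 = (15^8)^2 ≡ 36^2 = 1296 ≡ 27 (mod 47)
15^17 = 15^16 · 15^1 ≡ 27 · 15 ≡ 29 (mod 47).

29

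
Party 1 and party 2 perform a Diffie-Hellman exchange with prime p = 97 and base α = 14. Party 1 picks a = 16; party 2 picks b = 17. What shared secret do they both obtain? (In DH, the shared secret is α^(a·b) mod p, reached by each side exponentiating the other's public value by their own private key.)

Party 1 sends A = α^a mod p = 14^16 mod 97.
14^1 ≡ 14 (mod 97)
14^2 = (14^1)^2 ≡ 14^2 = 196 ≡ 2 (mod 97)
14^4 = (14^2)^2 ≡ 2^2 = 4 ≡ 4 (mod 97)
14^8 = (14^4)^2 ≡ 4^2 = 16 ≡ 16 (mod 97)
14^16 = (14^8)^2 ≡ 16^2 = 256 ≡ 62 (mod 97)
So A = 62. Party 2 then computes K = A^b mod p = 62^17 mod 97.
62^1 ≡ 62 (mod 97)
62^2 = (62^1)^2 ≡ 62^2 = 3844 ≡ 61 (mod 97)
62^4 = (62^2)^2 ≡ 61^2 = 3721 ≡ 35 (mod 97)
62^8 = (62^4)^2 ≡ 35^2 = 1225 ≡ 61 (mod 97)
62^16 = (62^8)^2 ≡ 61^2 = 3721 ≡ 35 (mod 97)
62^17 = 62^16 · 62^1 ≡ 35 · 62 ≡ 36 (mod 97).

36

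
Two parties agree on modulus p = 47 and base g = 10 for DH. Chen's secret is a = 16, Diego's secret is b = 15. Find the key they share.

Chen sends A = g^a mod p = 10^16 mod 47.
10^1 ≡ 10 (mod 47)
10^2 = (10^1)^2 ≡ 10^2 = 100 ≡ 6 (mod 47)
10^4 = (10^2)^2 ≡ 6^2 = 36 ≡ 36 (mod 47)
10^8 = (10^4)^2 ≡ 36^2 = 1296 ≡ 27 (mod 47)
10^16 = (10^8)^2 ≡ 27^2 = 729 ≡ 24 (mod 47)
So A = 24. Diego then computes K = A^b mod p = 24^15 mod 47.
24^1 ≡ 24 (mod 47)
24^2 = (24^1)^2 ≡ 24^2 = 576 ≡ 12 (mod 47)
24^4 = (24^2)^2 ≡ 12^2 = 144 ≡ 3 (mod 47)
24^8 = (24^4)^2 ≡ 3^2 = 9 ≡ 9 (mod 47)
24^15 = 24^8 · 24^4 · 24^2 · 24^1 ≡ 9 · 3 · 12 · 24 ≡ 21 (mod 47).

21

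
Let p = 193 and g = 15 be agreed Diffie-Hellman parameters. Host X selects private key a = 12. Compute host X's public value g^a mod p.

27

Public value = 15^12 mod 193.
15^1 ≡ 15 (mod 193)
15^2 = (15^1)^2 ≡ 15^2 = 225 ≡ 32 (mod 193)
15^4 = (15^2)^2 ≡ 32^2 = 1024 ≡ 59 (mod 193)
15^8 = (15^4)^2 ≡ 59^2 = 3481 ≡ 7 (mod 193)
15^12 = 15^8 · 15^4 ≡ 7 · 59 ≡ 27 (mod 193).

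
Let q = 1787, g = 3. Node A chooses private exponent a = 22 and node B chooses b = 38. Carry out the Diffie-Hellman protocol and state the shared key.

822

Node B sends B = g^b mod q = 3^38 mod 1787.
3^1 ≡ 3 (mod 1787)
3^2 = (3^1)^2 ≡ 3^2 = 9 ≡ 9 (mod 1787)
3^4 = (3^2)^2 ≡ 9^2 = 81 ≡ 81 (mod 1787)
3^8 = (3^4)^2 ≡ 81^2 = 6561 ≡ 1200 (mod 1787)
3^16 = (3^8)^2 ≡ 1200^2 = 1440000 ≡ 1465 (mod 1787)
3^32 = (3^16)^2 ≡ 1465^2 = 2146225 ≡ 38 (mod 1787)
3^38 = 3^32 · 3^4 · 3^2 ≡ 38 · 81 · 9 ≡ 897 (mod 1787).
So B = 897. Node A then computes K = B^a mod q = 897^22 mod 1787.
897^1 ≡ 897 (mod 1787)
897^2 = (897^1)^2 ≡ 897^2 = 804609 ≡ 459 (mod 1787)
897^4 = (897^2)^2 ≡ 459^2 = 210681 ≡ 1602 (mod 1787)
897^8 = (897^4)^2 ≡ 1602^2 = 2566404 ≡ 272 (mod 1787)
897^16 = (897^8)^2 ≡ 272^2 = 73984 ≡ 717 (mod 1787)
897^22 = 897^16 · 897^4 · 897^2 ≡ 717 · 1602 · 459 ≡ 822 (mod 1787).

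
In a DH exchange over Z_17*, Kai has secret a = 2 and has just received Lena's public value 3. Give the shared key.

9

Shared key K = 3^2 mod 17.
3^1 ≡ 3 (mod 17)
3^2 = (3^1)^2 ≡ 3^2 = 9 ≡ 9 (mod 17)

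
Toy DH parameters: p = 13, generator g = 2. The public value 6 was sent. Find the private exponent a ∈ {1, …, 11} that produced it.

Try successive powers of 2 modulo 13:
2^1 ≡ 2
2^2 ≡ 4
2^3 ≡ 8
2^4 ≡ 3
2^5 ≡ 6
Found: a = 5.

5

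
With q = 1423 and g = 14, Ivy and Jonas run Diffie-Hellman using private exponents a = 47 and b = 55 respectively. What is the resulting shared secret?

Ivy sends A = g^a mod q = 14^47 mod 1423.
14^1 ≡ 14 (mod 1423)
14^2 = (14^1)^2 ≡ 14^2 = 196 ≡ 196 (mod 1423)
14^4 = (14^2)^2 ≡ 196^2 = 38416 ≡ 1418 (mod 1423)
14^8 = (14^4)^2 ≡ 1418^2 = 2010724 ≡ 25 (mod 1423)
14^16 = (14^8)^2 ≡ 25^2 = 625 ≡ 625 (mod 1423)
14^32 = (14^16)^2 ≡ 625^2 = 390625 ≡ 723 (mod 1423)
14^47 = 14^32 · 14^8 · 14^4 · 14^2 · 14^1 ≡ 723 · 25 · 1418 · 196 · 14 ≡ 56 (mod 1423).
So A = 56. Jonas then computes K = A^b mod q = 56^55 mod 1423.
56^1 ≡ 56 (mod 1423)
56^2 = (56^1)^2 ≡ 56^2 = 3136 ≡ 290 (mod 1423)
56^4 = (56^2)^2 ≡ 290^2 = 84100 ≡ 143 (mod 1423)
56^8 = (56^4)^2 ≡ 143^2 = 20449 ≡ 527 (mod 1423)
56^16 = (56^8)^2 ≡ 527^2 = 277729 ≡ 244 (mod 1423)
56^32 = (56^16)^2 ≡ 244^2 = 59536 ≡ 1193 (mod 1423)
56^55 = 56^32 · 56^16 · 56^4 · 56^2 · 56^1 ≡ 1193 · 244 · 143 · 290 · 56 ≡ 7 (mod 1423).

7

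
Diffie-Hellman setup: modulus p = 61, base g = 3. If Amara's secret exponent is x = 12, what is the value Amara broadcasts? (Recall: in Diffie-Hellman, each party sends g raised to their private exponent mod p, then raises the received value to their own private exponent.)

9

Public value = 3^12 (mod 61).
3^1 ≡ 3 (mod 61)
3^2 = (3^1)^2 ≡ 3^2 = 9 ≡ 9 (mod 61)
3^4 = (3^2)^2 ≡ 9^2 = 81 ≡ 20 (mod 61)
3^8 = (3^4)^2 ≡ 20^2 = 400 ≡ 34 (mod 61)
3^12 = 3^8 · 3^4 ≡ 34 · 20 ≡ 9 (mod 61).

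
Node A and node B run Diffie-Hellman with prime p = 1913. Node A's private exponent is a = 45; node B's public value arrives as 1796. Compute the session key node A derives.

Shared key K = 1796^45 mod 1913.
1796^1 ≡ 1796 (mod 1913)
1796^2 = (1796^1)^2 ≡ 1796^2 = 3225616 ≡ 298 (mod 1913)
1796^4 = (1796^2)^2 ≡ 298^2 = 88804 ≡ 806 (mod 1913)
1796^8 = (1796^4)^2 ≡ 806^2 = 649636 ≡ 1129 (mod 1913)
1796^16 = (1796^8)^2 ≡ 1129^2 = 1274641 ≡ 583 (mod 1913)
1796^32 = (1796^16)^2 ≡ 583^2 = 339889 ≡ 1288 (mod 1913)
1796^45 = 1796^32 · 1796^8 · 1796^4 · 1796^1 ≡ 1288 · 1129 · 806 · 1796 ≡ 1273 (mod 1913).

1273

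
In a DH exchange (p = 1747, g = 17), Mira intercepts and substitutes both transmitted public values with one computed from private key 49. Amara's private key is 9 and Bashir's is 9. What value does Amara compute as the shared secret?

94

Amara receives Mira's public value M = 17^49 mod 1747 instead of the honest one.
17^1 ≡ 17 (mod 1747)
17^2 = (17^1)^2 ≡ 17^2 = 289 ≡ 289 (mod 1747)
17^4 = (17^2)^2 ≡ 289^2 = 83521 ≡ 1412 (mod 1747)
17^8 = (17^4)^2 ≡ 1412^2 = 1993744 ≡ 417 (mod 1747)
17^16 = (17^8)^2 ≡ 417^2 = 173889 ≡ 936 (mod 1747)
17^32 = (17^16)^2 ≡ 936^2 = 876096 ≡ 849 (mod 1747)
17^49 = 17^32 · 17^16 · 17^1 ≡ 849 · 936 · 17 ≡ 1484 (mod 1747).
So M = 1484. Amara computes K = M^9 mod 1747.
1484^1 ≡ 1484 (mod 1747)
1484^2 = (1484^1)^2 ≡ 1484^2 = 2202256 ≡ 1036 (mod 1747)
1484^4 = (1484^2)^2 ≡ 1036^2 = 1073296 ≡ 638 (mod 1747)
1484^8 = (1484^4)^2 ≡ 638^2 = 407044 ≡ 1740 (mod 1747)
1484^9 = 1484^8 · 1484^1 ≡ 1740 · 1484 ≡ 94 (mod 1747).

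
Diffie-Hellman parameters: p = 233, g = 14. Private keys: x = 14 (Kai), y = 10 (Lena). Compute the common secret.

184

Kai sends A = g^x mod p = 14^14 mod 233.
14^1 ≡ 14 (mod 233)
14^2 = (14^1)^2 ≡ 14^2 = 196 ≡ 196 (mod 233)
14^4 = (14^2)^2 ≡ 196^2 = 38416 ≡ 204 (mod 233)
14^8 = (14^4)^2 ≡ 204^2 = 41616 ≡ 142 (mod 233)
14^14 = 14^8 · 14^4 · 14^2 ≡ 142 · 204 · 196 ≡ 217 (mod 233).
So A = 217. Lena then computes K = A^y mod p = 217^10 mod 233.
217^1 ≡ 217 (mod 233)
217^2 = (217^1)^2 ≡ 217^2 = 47089 ≡ 23 (mod 233)
217^4 = (217^2)^2 ≡ 23^2 = 529 ≡ 63 (mod 233)
217^8 = (217^4)^2 ≡ 63^2 = 3969 ≡ 8 (mod 233)
217^10 = 217^8 · 217^2 ≡ 8 · 23 ≡ 184 (mod 233).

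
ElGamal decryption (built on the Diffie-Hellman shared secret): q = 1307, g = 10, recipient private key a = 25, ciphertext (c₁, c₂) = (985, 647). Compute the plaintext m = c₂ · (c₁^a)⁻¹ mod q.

Shared mask s = c₁^a mod q = 985^25 mod 1307.
985^1 ≡ 985 (mod 1307)
985^2 = (985^1)^2 ≡ 985^2 = 970225 ≡ 431 (mod 1307)
985^4 = (985^2)^2 ≡ 431^2 = 185761 ≡ 167 (mod 1307)
985^8 = (985^4)^2 ≡ 167^2 = 27889 ≡ 442 (mod 1307)
985^16 = (985^8)^2 ≡ 442^2 = 195364 ≡ 621 (mod 1307)
985^25 = 985^16 · 985^8 · 985^1 ≡ 621 · 442 · 985 ≡ 57 (mod 1307).
So s = 57; s⁻¹ ≡ 986 (mod 1307).
m = c₂ · s⁻¹ mod 1307 = 647 · 986 mod 1307 = 126.

126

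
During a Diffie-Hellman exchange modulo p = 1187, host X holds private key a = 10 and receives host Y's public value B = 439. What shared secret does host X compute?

785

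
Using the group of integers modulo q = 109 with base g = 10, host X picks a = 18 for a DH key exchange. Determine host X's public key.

Public value = 10^18 mod 109.
10^1 ≡ 10 (mod 109)
10^2 = (10^1)^2 ≡ 10^2 = 100 ≡ 100 (mod 109)
10^4 = (10^2)^2 ≡ 100^2 = 10000 ≡ 81 (mod 109)
10^8 = (10^4)^2 ≡ 81^2 = 6561 ≡ 21 (mod 109)
10^16 = (10^8)^2 ≡ 21^2 = 441 ≡ 5 (mod 109)
10^18 = 10^16 · 10^2 ≡ 5 · 100 ≡ 64 (mod 109).

64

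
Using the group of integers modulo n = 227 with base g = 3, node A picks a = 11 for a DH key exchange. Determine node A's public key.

87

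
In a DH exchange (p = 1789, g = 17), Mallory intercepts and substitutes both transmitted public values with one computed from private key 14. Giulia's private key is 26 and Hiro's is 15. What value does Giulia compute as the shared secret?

591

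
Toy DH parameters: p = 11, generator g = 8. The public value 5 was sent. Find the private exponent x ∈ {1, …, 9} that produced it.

8

Try successive powers of 8 modulo 11:
8^1 ≡ 8
8^2 ≡ 9
8^3 ≡ 6
8^4 ≡ 4
8^5 ≡ 10
8^6 ≡ 3
8^7 ≡ 2
8^8 ≡ 5
Found: x = 8.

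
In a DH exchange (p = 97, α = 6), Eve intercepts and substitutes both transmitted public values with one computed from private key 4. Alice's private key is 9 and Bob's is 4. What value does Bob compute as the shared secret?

35

Bob receives Eve's public value M = 6^4 mod 97 instead of the honest one.
6^1 ≡ 6 (mod 97)
6^2 = (6^1)^2 ≡ 6^2 = 36 ≡ 36 (mod 97)
6^4 = (6^2)^2 ≡ 36^2 = 1296 ≡ 35 (mod 97)
So M = 35. Bob computes K = M^4 mod 97.
35^1 ≡ 35 (mod 97)
35^2 = (35^1)^2 ≡ 35^2 = 1225 ≡ 61 (mod 97)
35^4 = (35^2)^2 ≡ 61^2 = 3721 ≡ 35 (mod 97)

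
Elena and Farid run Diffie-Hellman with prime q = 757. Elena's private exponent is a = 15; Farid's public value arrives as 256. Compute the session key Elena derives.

Shared key K = 256^15 mod 757.
256^1 ≡ 256 (mod 757)
256^2 = (256^1)^2 ≡ 256^2 = 65536 ≡ 434 (mod 757)
256^4 = (256^2)^2 ≡ 434^2 = 188356 ≡ 620 (mod 757)
256^8 = (256^4)^2 ≡ 620^2 = 384400 ≡ 601 (mod 757)
256^15 = 256^8 · 256^4 · 256^2 · 256^1 ≡ 601 · 620 · 434 · 256 ≡ 237 (mod 757).

237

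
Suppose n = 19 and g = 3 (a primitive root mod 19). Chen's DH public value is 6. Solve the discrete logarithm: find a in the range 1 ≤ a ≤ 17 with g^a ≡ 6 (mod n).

8

Try successive powers of 3 modulo 19:
3^1 ≡ 3
3^2 ≡ 9
3^3 ≡ 8
3^4 ≡ 5
3^5 ≡ 15
3^6 ≡ 7
3^7 ≡ 2
3^8 ≡ 6
Found: a = 8.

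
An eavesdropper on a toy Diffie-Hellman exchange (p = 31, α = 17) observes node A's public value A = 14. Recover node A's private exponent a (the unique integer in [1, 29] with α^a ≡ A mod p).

Try successive powers of 17 modulo 31:
17^1 ≡ 17
17^2 ≡ 10
17^3 ≡ 15
17^4 ≡ 7
17^5 ≡ 26
17^6 ≡ 8
17^7 ≡ 12
17^8 ≡ 18
17^9 ≡ 27
17^10 ≡ 25
17^11 ≡ 22
17^12 ≡ 2
17^13 ≡ 3
17^14 ≡ 20
17^15 ≡ 30
17^16 ≡ 14
Found: a = 16.

16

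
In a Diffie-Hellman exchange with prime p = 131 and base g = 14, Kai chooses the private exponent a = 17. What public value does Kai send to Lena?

85

Public value = 14^17 (mod 131).
14^1 ≡ 14 (mod 131)
14^2 = (14^1)^2 ≡ 14^2 = 196 ≡ 65 (mod 131)
14^4 = (14^2)^2 ≡ 65^2 = 4225 ≡ 33 (mod 131)
14^8 = (14^4)^2 ≡ 33^2 = 1089 ≡ 41 (mod 131)
14^16 = (14^8)^2 ≡ 41^2 = 1681 ≡ 109 (mod 131)
14^17 = 14^16 · 14^1 ≡ 109 · 14 ≡ 85 (mod 131).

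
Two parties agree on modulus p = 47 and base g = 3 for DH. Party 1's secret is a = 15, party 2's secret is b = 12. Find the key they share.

18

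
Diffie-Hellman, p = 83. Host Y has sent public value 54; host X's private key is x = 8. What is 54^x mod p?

33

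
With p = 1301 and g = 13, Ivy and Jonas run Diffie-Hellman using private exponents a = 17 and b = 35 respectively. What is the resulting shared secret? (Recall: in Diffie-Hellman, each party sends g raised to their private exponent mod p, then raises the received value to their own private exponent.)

500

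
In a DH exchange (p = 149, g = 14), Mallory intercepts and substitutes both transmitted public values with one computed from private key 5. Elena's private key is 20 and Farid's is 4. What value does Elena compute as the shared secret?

96

Elena receives Mallory's public value M = 14^5 mod 149 instead of the honest one.
14^1 ≡ 14 (mod 149)
14^2 = (14^1)^2 ≡ 14^2 = 196 ≡ 47 (mod 149)
14^4 = (14^2)^2 ≡ 47^2 = 2209 ≡ 123 (mod 149)
14^5 = 14^4 · 14^1 ≡ 123 · 14 ≡ 83 (mod 149).
So M = 83. Elena computes K = M^20 mod 149.
83^1 ≡ 83 (mod 149)
83^2 = (83^1)^2 ≡ 83^2 = 6889 ≡ 35 (mod 149)
83^4 = (83^2)^2 ≡ 35^2 = 1225 ≡ 33 (mod 149)
83^8 = (83^4)^2 ≡ 33^2 = 1089 ≡ 46 (mod 149)
83^16 = (83^8)^2 ≡ 46^2 = 2116 ≡ 30 (mod 149)
83^20 = 83^16 · 83^4 ≡ 30 · 33 ≡ 96 (mod 149).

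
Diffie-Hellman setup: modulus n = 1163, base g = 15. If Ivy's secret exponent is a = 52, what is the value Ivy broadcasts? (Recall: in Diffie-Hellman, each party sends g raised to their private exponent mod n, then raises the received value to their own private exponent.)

Public value = 15^52 mod 1163.
15^1 ≡ 15 (mod 1163)
15^2 = (15^1)^2 ≡ 15^2 = 225 ≡ 225 (mod 1163)
15^4 = (15^2)^2 ≡ 225^2 = 50625 ≡ 616 (mod 1163)
15^8 = (15^4)^2 ≡ 616^2 = 379456 ≡ 318 (mod 1163)
15^16 = (15^8)^2 ≡ 318^2 = 101124 ≡ 1106 (mod 1163)
15^32 = (15^16)^2 ≡ 1106^2 = 1223236 ≡ 923 (mod 1163)
15^52 = 15^32 · 15^16 · 15^4 ≡ 923 · 1106 · 616 ≡ 945 (mod 1163).

945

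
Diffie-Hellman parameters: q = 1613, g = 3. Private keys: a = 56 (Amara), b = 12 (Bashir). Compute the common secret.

Amara sends A = g^a mod q = 3^56 mod 1613.
3^1 ≡ 3 (mod 1613)
3^2 = (3^1)^2 ≡ 3^2 = 9 ≡ 9 (mod 1613)
3^4 = (3^2)^2 ≡ 9^2 = 81 ≡ 81 (mod 1613)
3^8 = (3^4)^2 ≡ 81^2 = 6561 ≡ 109 (mod 1613)
3^16 = (3^8)^2 ≡ 109^2 = 11881 ≡ 590 (mod 1613)
3^32 = (3^16)^2 ≡ 590^2 = 348100 ≡ 1305 (mod 1613)
3^56 = 3^32 · 3^16 · 3^8 ≡ 1305 · 590 · 109 ≡ 160 (mod 1613).
So A = 160. Bashir then computes K = A^b mod q = 160^12 mod 1613.
160^1 ≡ 160 (mod 1613)
160^2 = (160^1)^2 ≡ 160^2 = 25600 ≡ 1405 (mod 1613)
160^4 = (160^2)^2 ≡ 1405^2 = 1974025 ≡ 1326 (mod 1613)
160^8 = (160^4)^2 ≡ 1326^2 = 1758276 ≡ 106 (mod 1613)
160^12 = 160^8 · 160^4 ≡ 106 · 1326 ≡ 225 (mod 1613).

225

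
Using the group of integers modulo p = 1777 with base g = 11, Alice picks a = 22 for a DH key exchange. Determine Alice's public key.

Public value = 11^22 (mod 1777).
11^1 ≡ 11 (mod 1777)
11^2 = (11^1)^2 ≡ 11^2 = 121 ≡ 121 (mod 1777)
11^4 = (11^2)^2 ≡ 121^2 = 14641 ≡ 425 (mod 1777)
11^8 = (11^4)^2 ≡ 425^2 = 180625 ≡ 1148 (mod 1777)
11^16 = (11^8)^2 ≡ 1148^2 = 1317904 ≡ 1147 (mod 1777)
11^22 = 11^16 · 11^4 · 11^2 ≡ 1147 · 425 · 121 ≡ 514 (mod 1777).

514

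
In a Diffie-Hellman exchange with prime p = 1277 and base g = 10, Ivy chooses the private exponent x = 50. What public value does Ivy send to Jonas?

Public value = 10^{50} \pmod{1277}.
10^1 ≡ 10 (mod 1277)
10^2 = (10^1)^2 ≡ 10^2 = 100 ≡ 100 (mod 1277)
10^4 = (10^2)^2 ≡ 100^2 = 10000 ≡ 1061 (mod 1277)
10^8 = (10^4)^2 ≡ 1061^2 = 1125721 ≡ 684 (mod 1277)
10^16 = (10^8)^2 ≡ 684^2 = 467856 ≡ 474 (mod 1277)
10^32 = (10^16)^2 ≡ 474^2 = 224676 ≡ 1201 (mod 1277)
10^50 = 10^32 · 10^16 · 10^2 ≡ 1201 · 474 · 100 ≡ 17 (mod 1277).

17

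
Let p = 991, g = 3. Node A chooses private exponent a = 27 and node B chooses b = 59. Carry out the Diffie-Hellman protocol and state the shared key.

538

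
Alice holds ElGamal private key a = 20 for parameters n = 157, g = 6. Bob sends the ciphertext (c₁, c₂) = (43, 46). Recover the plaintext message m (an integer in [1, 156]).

106

Shared mask s = c₁^a mod n = 43^20 mod 157.
43^1 ≡ 43 (mod 157)
43^2 = (43^1)^2 ≡ 43^2 = 1849 ≡ 122 (mod 157)
43^4 = (43^2)^2 ≡ 122^2 = 14884 ≡ 126 (mod 157)
43^8 = (43^4)^2 ≡ 126^2 = 15876 ≡ 19 (mod 157)
43^16 = (43^8)^2 ≡ 19^2 = 361 ≡ 47 (mod 157)
43^20 = 43^16 · 43^4 ≡ 47 · 126 ≡ 113 (mod 157).
So s = 113; s⁻¹ ≡ 132 (mod 157).
m = c₂ · s⁻¹ mod 157 = 46 · 132 mod 157 = 106.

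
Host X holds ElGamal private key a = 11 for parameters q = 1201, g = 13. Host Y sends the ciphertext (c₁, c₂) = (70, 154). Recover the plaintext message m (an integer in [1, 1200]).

235

Shared mask s = c₁^a mod q = 70^11 mod 1201.
70^1 ≡ 70 (mod 1201)
70^2 = (70^1)^2 ≡ 70^2 = 4900 ≡ 96 (mod 1201)
70^4 = (70^2)^2 ≡ 96^2 = 9216 ≡ 809 (mod 1201)
70^8 = (70^4)^2 ≡ 809^2 = 654481 ≡ 1137 (mod 1201)
70^11 = 70^8 · 70^2 · 70^1 ≡ 1137 · 96 · 70 ≡ 1079 (mod 1201).
So s = 1079; s⁻¹ ≡ 758 (mod 1201).
m = c₂ · s⁻¹ mod 1201 = 154 · 758 mod 1201 = 235.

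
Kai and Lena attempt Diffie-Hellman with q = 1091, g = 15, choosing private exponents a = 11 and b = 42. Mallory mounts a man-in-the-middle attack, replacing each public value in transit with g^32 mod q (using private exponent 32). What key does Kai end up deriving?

681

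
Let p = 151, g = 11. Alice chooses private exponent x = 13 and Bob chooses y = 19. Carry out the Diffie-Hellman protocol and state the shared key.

136

Alice sends A = g^x mod p = 11^13 mod 151.
11^1 ≡ 11 (mod 151)
11^2 = (11^1)^2 ≡ 11^2 = 121 ≡ 121 (mod 151)
11^4 = (11^2)^2 ≡ 121^2 = 14641 ≡ 145 (mod 151)
11^8 = (11^4)^2 ≡ 145^2 = 21025 ≡ 36 (mod 151)
11^13 = 11^8 · 11^4 · 11^1 ≡ 36 · 145 · 11 ≡ 40 (mod 151).
So A = 40. Bob then computes K = A^y mod p = 40^19 mod 151.
40^1 ≡ 40 (mod 151)
40^2 = (40^1)^2 ≡ 40^2 = 1600 ≡ 90 (mod 151)
40^4 = (40^2)^2 ≡ 90^2 = 8100 ≡ 97 (mod 151)
40^8 = (40^4)^2 ≡ 97^2 = 9409 ≡ 47 (mod 151)
40^16 = (40^8)^2 ≡ 47^2 = 2209 ≡ 95 (mod 151)
40^19 = 40^16 · 40^2 · 40^1 ≡ 95 · 90 · 40 ≡ 136 (mod 151).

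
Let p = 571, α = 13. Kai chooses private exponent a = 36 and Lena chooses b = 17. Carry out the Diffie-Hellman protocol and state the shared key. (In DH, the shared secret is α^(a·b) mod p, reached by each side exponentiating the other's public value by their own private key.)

Lena sends B = α^b mod p = 13^17 mod 571.
13^1 ≡ 13 (mod 571)
13^2 = (13^1)^2 ≡ 13^2 = 169 ≡ 169 (mod 571)
13^4 = (13^2)^2 ≡ 169^2 = 28561 ≡ 11 (mod 571)
13^8 = (13^4)^2 ≡ 11^2 = 121 ≡ 121 (mod 571)
13^16 = (13^8)^2 ≡ 121^2 = 14641 ≡ 366 (mod 571)
13^17 = 13^16 · 13^1 ≡ 366 · 13 ≡ 190 (mod 571).
So B = 190. Kai then computes K = B^a mod p = 190^36 mod 571.
190^1 ≡ 190 (mod 571)
190^2 = (190^1)^2 ≡ 190^2 = 36100 ≡ 127 (mod 571)
190^4 = (190^2)^2 ≡ 127^2 = 16129 ≡ 141 (mod 571)
190^8 = (190^4)^2 ≡ 141^2 = 19881 ≡ 467 (mod 571)
190^16 = (190^8)^2 ≡ 467^2 = 218089 ≡ 538 (mod 571)
190^32 = (190^16)^2 ≡ 538^2 = 289444 ≡ 518 (mod 571)
190^36 = 190^32 · 190^4 ≡ 518 · 141 ≡ 521 (mod 571).

521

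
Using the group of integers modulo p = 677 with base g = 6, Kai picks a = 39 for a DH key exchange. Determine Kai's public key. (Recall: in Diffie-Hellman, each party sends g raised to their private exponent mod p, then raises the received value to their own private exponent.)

Public value = 6^39 mod 677.
6^1 ≡ 6 (mod 677)
6^2 = (6^1)^2 ≡ 6^2 = 36 ≡ 36 (mod 677)
6^4 = (6^2)^2 ≡ 36^2 = 1296 ≡ 619 (mod 677)
6^8 = (6^4)^2 ≡ 619^2 = 383161 ≡ 656 (mod 677)
6^16 = (6^8)^2 ≡ 656^2 = 430336 ≡ 441 (mod 677)
6^32 = (6^16)^2 ≡ 441^2 = 194481 ≡ 182 (mod 677)
6^39 = 6^32 · 6^4 · 6^2 · 6^1 ≡ 182 · 619 · 36 · 6 ≡ 40 (mod 677).

40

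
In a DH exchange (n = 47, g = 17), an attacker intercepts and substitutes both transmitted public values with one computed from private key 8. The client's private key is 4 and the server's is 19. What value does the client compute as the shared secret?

21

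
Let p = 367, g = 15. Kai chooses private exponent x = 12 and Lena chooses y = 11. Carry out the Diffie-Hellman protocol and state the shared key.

135

Kai sends A = g^x mod p = 15^12 mod 367.
15^1 ≡ 15 (mod 367)
15^2 = (15^1)^2 ≡ 15^2 = 225 ≡ 225 (mod 367)
15^4 = (15^2)^2 ≡ 225^2 = 50625 ≡ 346 (mod 367)
15^8 = (15^4)^2 ≡ 346^2 = 119716 ≡ 74 (mod 367)
15^12 = 15^8 · 15^4 ≡ 74 · 346 ≡ 281 (mod 367).
So A = 281. Lena then computes K = A^y mod p = 281^11 mod 367.
281^1 ≡ 281 (mod 367)
281^2 = (281^1)^2 ≡ 281^2 = 78961 ≡ 56 (mod 367)
281^4 = (281^2)^2 ≡ 56^2 = 3136 ≡ 200 (mod 367)
281^8 = (281^4)^2 ≡ 200^2 = 40000 ≡ 364 (mod 367)
281^11 = 281^8 · 281^2 · 281^1 ≡ 364 · 56 · 281 ≡ 135 (mod 367).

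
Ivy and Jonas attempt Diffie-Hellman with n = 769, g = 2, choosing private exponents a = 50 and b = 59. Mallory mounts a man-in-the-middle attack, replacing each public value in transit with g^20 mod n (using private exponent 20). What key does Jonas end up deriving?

626

Jonas receives Mallory's public value M = 2^20 mod 769 instead of the honest one.
2^1 ≡ 2 (mod 769)
2^2 = (2^1)^2 ≡ 2^2 = 4 ≡ 4 (mod 769)
2^4 = (2^2)^2 ≡ 4^2 = 16 ≡ 16 (mod 769)
2^8 = (2^4)^2 ≡ 16^2 = 256 ≡ 256 (mod 769)
2^16 = (2^8)^2 ≡ 256^2 = 65536 ≡ 171 (mod 769)
2^20 = 2^16 · 2^4 ≡ 171 · 16 ≡ 429 (mod 769).
So M = 429. Jonas computes K = M^59 mod 769.
429^1 ≡ 429 (mod 769)
429^2 = (429^1)^2 ≡ 429^2 = 184041 ≡ 250 (mod 769)
429^4 = (429^2)^2 ≡ 250^2 = 62500 ≡ 211 (mod 769)
429^8 = (429^4)^2 ≡ 211^2 = 44521 ≡ 688 (mod 769)
429^16 = (429^8)^2 ≡ 688^2 = 473344 ≡ 409 (mod 769)
429^32 = (429^16)^2 ≡ 409^2 = 167281 ≡ 408 (mod 769)
429^59 = 429^32 · 429^16 · 429^8 · 429^2 · 429^1 ≡ 408 · 409 · 688 · 250 · 429 ≡ 626 (mod 769).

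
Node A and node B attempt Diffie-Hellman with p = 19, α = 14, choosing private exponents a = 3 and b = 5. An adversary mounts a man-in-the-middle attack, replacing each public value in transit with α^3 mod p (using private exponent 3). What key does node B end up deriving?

12

Node B receives an adversary's public value M = 14^3 mod 19 instead of the honest one.
14^1 ≡ 14 (mod 19)
14^2 = (14^1)^2 ≡ 14^2 = 196 ≡ 6 (mod 19)
14^3 = 14^2 · 14^1 ≡ 6 · 14 ≡ 8 (mod 19).
So M = 8. Node B computes K = M^5 mod 19.
8^1 ≡ 8 (mod 19)
8^2 = (8^1)^2 ≡ 8^2 = 64 ≡ 7 (mod 19)
8^4 = (8^2)^2 ≡ 7^2 = 49 ≡ 11 (mod 19)
8^5 = 8^4 · 8^1 ≡ 11 · 8 ≡ 12 (mod 19).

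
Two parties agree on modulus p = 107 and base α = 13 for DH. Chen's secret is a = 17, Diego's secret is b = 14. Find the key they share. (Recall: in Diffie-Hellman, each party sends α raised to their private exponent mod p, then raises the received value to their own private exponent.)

Chen sends A = α^a mod p = 13^17 mod 107.
13^1 ≡ 13 (mod 107)
13^2 = (13^1)^2 ≡ 13^2 = 169 ≡ 62 (mod 107)
13^4 = (13^2)^2 ≡ 62^2 = 3844 ≡ 99 (mod 107)
13^8 = (13^4)^2 ≡ 99^2 = 9801 ≡ 64 (mod 107)
13^16 = (13^8)^2 ≡ 64^2 = 4096 ≡ 30 (mod 107)
13^17 = 13^16 · 13^1 ≡ 30 · 13 ≡ 69 (mod 107).
So A = 69. Diego then computes K = A^b mod p = 69^14 mod 107.
69^1 ≡ 69 (mod 107)
69^2 = (69^1)^2 ≡ 69^2 = 4761 ≡ 53 (mod 107)
69^4 = (69^2)^2 ≡ 53^2 = 2809 ≡ 27 (mod 107)
69^8 = (69^4)^2 ≡ 27^2 = 729 ≡ 87 (mod 107)
69^14 = 69^8 · 69^4 · 69^2 ≡ 87 · 27 · 53 ≡ 56 (mod 107).

56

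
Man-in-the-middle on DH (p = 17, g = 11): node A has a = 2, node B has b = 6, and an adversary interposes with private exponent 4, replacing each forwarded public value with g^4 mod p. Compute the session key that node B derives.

Node B receives an adversary's public value M = 11^4 mod 17 instead of the honest one.
11^1 ≡ 11 (mod 17)
11^2 = (11^1)^2 ≡ 11^2 = 121 ≡ 2 (mod 17)
11^4 = (11^2)^2 ≡ 2^2 = 4 ≡ 4 (mod 17)
So M = 4. Node B computes K = M^6 mod 17.
4^1 ≡ 4 (mod 17)
4^2 = (4^1)^2 ≡ 4^2 = 16 ≡ 16 (mod 17)
4^4 = (4^2)^2 ≡ 16^2 = 256 ≡ 1 (mod 17)
4^6 = 4^4 · 4^2 ≡ 1 · 16 ≡ 16 (mod 17).

16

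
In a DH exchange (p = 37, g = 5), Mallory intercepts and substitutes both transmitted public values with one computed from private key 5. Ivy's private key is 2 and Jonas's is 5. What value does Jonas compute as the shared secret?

19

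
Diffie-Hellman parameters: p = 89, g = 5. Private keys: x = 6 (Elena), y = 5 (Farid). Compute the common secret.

Elena sends A = g^x mod p = 5^6 mod 89.
5^1 ≡ 5 (mod 89)
5^2 = (5^1)^2 ≡ 5^2 = 25 ≡ 25 (mod 89)
5^4 = (5^2)^2 ≡ 25^2 = 625 ≡ 2 (mod 89)
5^6 = 5^4 · 5^2 ≡ 2 · 25 ≡ 50 (mod 89).
So A = 50. Farid then computes K = A^y mod p = 50^5 mod 89.
50^1 ≡ 50 (mod 89)
50^2 = (50^1)^2 ≡ 50^2 = 2500 ≡ 8 (mod 89)
50^4 = (50^2)^2 ≡ 8^2 = 64 ≡ 64 (mod 89)
50^5 = 50^4 · 50^1 ≡ 64 · 50 ≡ 85 (mod 89).

85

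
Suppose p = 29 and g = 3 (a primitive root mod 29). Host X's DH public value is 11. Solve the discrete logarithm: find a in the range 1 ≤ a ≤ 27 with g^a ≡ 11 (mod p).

Try successive powers of 3 modulo 29:
3^1 ≡ 3
3^2 ≡ 9
3^3 ≡ 27
3^4 ≡ 23
3^5 ≡ 11
Found: a = 5.

5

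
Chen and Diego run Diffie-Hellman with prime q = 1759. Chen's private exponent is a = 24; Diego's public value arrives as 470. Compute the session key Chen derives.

Shared key K = 470^24 mod 1759.
470^1 ≡ 470 (mod 1759)
470^2 = (470^1)^2 ≡ 470^2 = 220900 ≡ 1025 (mod 1759)
470^4 = (470^2)^2 ≡ 1025^2 = 1050625 ≡ 502 (mod 1759)
470^8 = (470^4)^2 ≡ 502^2 = 252004 ≡ 467 (mod 1759)
470^16 = (470^8)^2 ≡ 467^2 = 218089 ≡ 1732 (mod 1759)
470^24 = 470^16 · 470^8 ≡ 1732 · 467 ≡ 1463 (mod 1759).

1463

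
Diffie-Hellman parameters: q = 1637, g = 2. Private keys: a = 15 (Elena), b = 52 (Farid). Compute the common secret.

1427

Farid sends B = g^b mod q = 2^52 mod 1637.
2^1 ≡ 2 (mod 1637)
2^2 = (2^1)^2 ≡ 2^2 = 4 ≡ 4 (mod 1637)
2^4 = (2^2)^2 ≡ 4^2 = 16 ≡ 16 (mod 1637)
2^8 = (2^4)^2 ≡ 16^2 = 256 ≡ 256 (mod 1637)
2^16 = (2^8)^2 ≡ 256^2 = 65536 ≡ 56 (mod 1637)
2^32 = (2^16)^2 ≡ 56^2 = 3136 ≡ 1499 (mod 1637)
2^52 = 2^32 · 2^16 · 2^4 ≡ 1499 · 56 · 16 ≡ 764 (mod 1637).
So B = 764. Elena then computes K = B^a mod q = 764^15 mod 1637.
764^1 ≡ 764 (mod 1637)
764^2 = (764^1)^2 ≡ 764^2 = 583696 ≡ 924 (mod 1637)
764^4 = (764^2)^2 ≡ 924^2 = 853776 ≡ 899 (mod 1637)
764^8 = (764^4)^2 ≡ 899^2 = 808201 ≡ 1160 (mod 1637)
764^15 = 764^8 · 764^4 · 764^2 · 764^1 ≡ 1160 · 899 · 924 · 764 ≡ 1427 (mod 1637).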